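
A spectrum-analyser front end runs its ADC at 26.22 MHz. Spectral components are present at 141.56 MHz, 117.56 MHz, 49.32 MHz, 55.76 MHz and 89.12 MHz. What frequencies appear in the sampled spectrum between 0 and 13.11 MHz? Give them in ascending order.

3.12 MHz, 3.32 MHz, 10.46 MHz, 12.68 MHz

fs/2 = 13.11 MHz.
141.56 MHz mod fs = 10.46 MHz.
10.46 MHz ≤ fs/2 = 13.11 MHz, appears at 10.46 MHz.
117.56 MHz mod fs = 12.68 MHz.
12.68 MHz ≤ fs/2 = 13.11 MHz, appears at 12.68 MHz.
49.32 MHz mod fs = 23.1 MHz.
23.1 MHz > fs/2 = 13.11 MHz, folds to fs − 23.1 MHz = 3.12 MHz.
55.76 MHz mod fs = 3.32 MHz.
3.32 MHz ≤ fs/2 = 13.11 MHz, appears at 3.32 MHz.
89.12 MHz mod fs = 10.46 MHz.
10.46 MHz ≤ fs/2 = 13.11 MHz, appears at 10.46 MHz.
Distinct values: {3.12 MHz, 3.32 MHz, 10.46 MHz, 12.68 MHz}.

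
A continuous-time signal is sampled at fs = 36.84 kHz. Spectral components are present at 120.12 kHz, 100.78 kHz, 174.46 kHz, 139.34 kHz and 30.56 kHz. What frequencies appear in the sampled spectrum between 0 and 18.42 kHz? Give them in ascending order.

6.28 kHz, 8.02 kHz, 9.6 kHz, 9.74 kHz

fs/2 = 18.42 kHz.
120.12 kHz mod fs = 9.6 kHz.
9.6 kHz ≤ fs/2 = 18.42 kHz, appears at 9.6 kHz.
100.78 kHz mod fs = 27.1 kHz.
27.1 kHz > fs/2 = 18.42 kHz, folds to fs − 27.1 kHz = 9.74 kHz.
174.46 kHz mod fs = 27.1 kHz.
27.1 kHz > fs/2 = 18.42 kHz, folds to fs − 27.1 kHz = 9.74 kHz.
139.34 kHz mod fs = 28.82 kHz.
28.82 kHz > fs/2 = 18.42 kHz, folds to fs − 28.82 kHz = 8.02 kHz.
30.56 kHz > fs/2 = 18.42 kHz, folds to fs − 30.56 kHz = 6.28 kHz.
Distinct values: {6.28 kHz, 8.02 kHz, 9.6 kHz, 9.74 kHz}.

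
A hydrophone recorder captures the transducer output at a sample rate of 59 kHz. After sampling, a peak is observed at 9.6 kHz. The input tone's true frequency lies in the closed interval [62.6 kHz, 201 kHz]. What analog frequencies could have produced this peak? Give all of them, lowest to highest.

68.6 kHz, 108.4 kHz, 127.6 kHz, 167.4 kHz, 186.6 kHz

Frequencies that alias to 9.6 kHz are k·fs ± 9.6 kHz for integer k ≥ 0.
k=0: 9.6 kHz.
k=1: 49.4 kHz, 68.6 kHz.
k=2: 108.4 kHz, 127.6 kHz.
k=3: 167.4 kHz, 186.6 kHz.
k=4: 226.4 kHz, 245.6 kHz.
Within [62.6 kHz, 201 kHz]: 68.6 kHz, 108.4 kHz, 127.6 kHz, 167.4 kHz, 186.6 kHz.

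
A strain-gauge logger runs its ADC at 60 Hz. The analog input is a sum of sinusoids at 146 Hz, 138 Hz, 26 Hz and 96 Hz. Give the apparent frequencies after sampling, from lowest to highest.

fs/2 = 30 Hz.
146 Hz mod fs = 26 Hz.
26 Hz ≤ fs/2 = 30 Hz, appears at 26 Hz.
138 Hz mod fs = 18 Hz.
18 Hz ≤ fs/2 = 30 Hz, appears at 18 Hz.
26 Hz ≤ fs/2 = 30 Hz, passes unchanged.
96 Hz mod fs = 36 Hz.
36 Hz > fs/2 = 30 Hz, folds to fs − 36 Hz = 24 Hz.
Distinct values: {18 Hz, 24 Hz, 26 Hz}.

18 Hz, 24 Hz, 26 Hz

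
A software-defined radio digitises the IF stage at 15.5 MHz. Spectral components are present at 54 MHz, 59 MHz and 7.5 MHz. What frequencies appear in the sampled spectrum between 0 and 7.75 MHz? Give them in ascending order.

fs/2 = 7.75 MHz.
54 MHz mod fs = 7.5 MHz.
7.5 MHz ≤ fs/2 = 7.75 MHz, appears at 7.5 MHz.
59 MHz mod fs = 12.5 MHz.
12.5 MHz > fs/2 = 7.75 MHz, folds to fs − 12.5 MHz = 3 MHz.
7.5 MHz ≤ fs/2 = 7.75 MHz, passes unchanged.
Distinct values: {3 MHz, 7.5 MHz}.

3 MHz, 7.5 MHz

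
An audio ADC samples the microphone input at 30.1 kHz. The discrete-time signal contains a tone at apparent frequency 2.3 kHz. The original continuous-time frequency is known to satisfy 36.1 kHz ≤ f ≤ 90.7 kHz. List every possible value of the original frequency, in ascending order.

Frequencies that alias to 2.3 kHz are k·fs ± 2.3 kHz for integer k ≥ 0.
k=0: 2.3 kHz.
k=1: 27.8 kHz, 32.4 kHz.
k=2: 57.9 kHz, 62.5 kHz.
k=3: 88 kHz, 92.6 kHz.
k=4: 118.1 kHz, 122.7 kHz.
Within [36.1 kHz, 90.7 kHz]: 57.9 kHz, 62.5 kHz, 88 kHz.

57.9 kHz, 62.5 kHz, 88 kHz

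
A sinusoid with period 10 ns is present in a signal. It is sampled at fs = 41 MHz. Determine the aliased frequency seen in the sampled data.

T = 10 ns → f = 1/T = 100 MHz.
100 MHz mod fs = 18 MHz.
18 MHz ≤ fs/2 = 20.5 MHz, appears at 18 MHz.

18 MHz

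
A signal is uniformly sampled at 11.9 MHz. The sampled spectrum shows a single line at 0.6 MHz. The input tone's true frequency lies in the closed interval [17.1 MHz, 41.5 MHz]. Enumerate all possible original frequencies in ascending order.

Frequencies that alias to 0.6 MHz are k·fs ± 0.6 MHz for integer k ≥ 0.
k=0: 0.6 MHz.
k=1: 11.3 MHz, 12.5 MHz.
k=2: 23.2 MHz, 24.4 MHz.
k=3: 35.1 MHz, 36.3 MHz.
k=4: 47 MHz, 48.2 MHz.
Within [17.1 MHz, 41.5 MHz]: 23.2 MHz, 24.4 MHz, 35.1 MHz, 36.3 MHz.

23.2 MHz, 24.4 MHz, 35.1 MHz, 36.3 MHz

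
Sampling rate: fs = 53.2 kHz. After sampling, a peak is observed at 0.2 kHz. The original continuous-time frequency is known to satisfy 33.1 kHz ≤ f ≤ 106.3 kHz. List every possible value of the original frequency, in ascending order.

Frequencies that alias to 0.2 kHz are k·fs ± 0.2 kHz for integer k ≥ 0.
k=0: 0.2 kHz.
k=1: 53 kHz, 53.4 kHz.
k=2: 106.2 kHz, 106.6 kHz.
k=3: 159.4 kHz, 159.8 kHz.
Within [33.1 kHz, 106.3 kHz]: 53 kHz, 53.4 kHz, 106.2 kHz.

53 kHz, 53.4 kHz, 106.2 kHz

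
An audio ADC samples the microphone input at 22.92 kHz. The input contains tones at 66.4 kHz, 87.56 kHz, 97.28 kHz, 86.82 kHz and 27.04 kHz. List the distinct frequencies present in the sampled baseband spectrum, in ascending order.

fs/2 = 11.46 kHz.
66.4 kHz mod fs = 20.56 kHz.
20.56 kHz > fs/2 = 11.46 kHz, folds to fs − 20.56 kHz = 2.36 kHz.
87.56 kHz mod fs = 18.8 kHz.
18.8 kHz > fs/2 = 11.46 kHz, folds to fs − 18.8 kHz = 4.12 kHz.
97.28 kHz mod fs = 5.6 kHz.
5.6 kHz ≤ fs/2 = 11.46 kHz, appears at 5.6 kHz.
86.82 kHz mod fs = 18.06 kHz.
18.06 kHz > fs/2 = 11.46 kHz, folds to fs − 18.06 kHz = 4.86 kHz.
27.04 kHz mod fs = 4.12 kHz.
4.12 kHz ≤ fs/2 = 11.46 kHz, appears at 4.12 kHz.
Distinct values: {2.36 kHz, 4.12 kHz, 4.86 kHz, 5.6 kHz}.

2.36 kHz, 4.12 kHz, 4.86 kHz, 5.6 kHz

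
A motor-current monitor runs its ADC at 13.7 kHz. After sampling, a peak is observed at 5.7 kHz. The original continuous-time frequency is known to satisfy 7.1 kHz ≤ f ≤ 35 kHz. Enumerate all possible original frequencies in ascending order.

8 kHz, 19.4 kHz, 21.7 kHz, 33.1 kHz

Frequencies that alias to 5.7 kHz are k·fs ± 5.7 kHz for integer k ≥ 0.
k=0: 5.7 kHz.
k=1: 8 kHz, 19.4 kHz.
k=2: 21.7 kHz, 33.1 kHz.
k=3: 35.4 kHz, 46.8 kHz.
Within [7.1 kHz, 35 kHz]: 8 kHz, 19.4 kHz, 21.7 kHz, 33.1 kHz.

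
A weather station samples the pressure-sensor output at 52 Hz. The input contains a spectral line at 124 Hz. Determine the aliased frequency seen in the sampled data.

124 Hz mod fs = 20 Hz.
20 Hz ≤ fs/2 = 26 Hz, appears at 20 Hz.

20 Hz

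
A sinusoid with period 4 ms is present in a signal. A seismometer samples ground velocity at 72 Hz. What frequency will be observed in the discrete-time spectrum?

34 Hz

T = 4 ms → f = 1/T = 250 Hz.
250 Hz mod fs = 34 Hz.
34 Hz ≤ fs/2 = 36 Hz, appears at 34 Hz.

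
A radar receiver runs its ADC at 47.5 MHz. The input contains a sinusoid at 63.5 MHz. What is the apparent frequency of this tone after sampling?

63.5 MHz mod fs = 16 MHz.
16 MHz ≤ fs/2 = 23.75 MHz, appears at 16 MHz.

16 MHz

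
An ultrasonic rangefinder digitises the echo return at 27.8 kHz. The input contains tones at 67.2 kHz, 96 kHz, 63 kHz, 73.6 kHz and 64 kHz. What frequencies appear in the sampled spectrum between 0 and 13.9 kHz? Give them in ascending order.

fs/2 = 13.9 kHz.
67.2 kHz mod fs = 11.6 kHz.
11.6 kHz ≤ fs/2 = 13.9 kHz, appears at 11.6 kHz.
96 kHz mod fs = 12.6 kHz.
12.6 kHz ≤ fs/2 = 13.9 kHz, appears at 12.6 kHz.
63 kHz mod fs = 7.4 kHz.
7.4 kHz ≤ fs/2 = 13.9 kHz, appears at 7.4 kHz.
73.6 kHz mod fs = 18 kHz.
18 kHz > fs/2 = 13.9 kHz, folds to fs − 18 kHz = 9.8 kHz.
64 kHz mod fs = 8.4 kHz.
8.4 kHz ≤ fs/2 = 13.9 kHz, appears at 8.4 kHz.
Distinct values: {7.4 kHz, 8.4 kHz, 9.8 kHz, 11.6 kHz, 12.6 kHz}.

7.4 kHz, 8.4 kHz, 9.8 kHz, 11.6 kHz, 12.6 kHz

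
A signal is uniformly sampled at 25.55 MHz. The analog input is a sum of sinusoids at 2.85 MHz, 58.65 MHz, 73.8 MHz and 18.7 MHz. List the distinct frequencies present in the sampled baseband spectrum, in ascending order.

2.85 MHz, 6.85 MHz, 7.55 MHz

fs/2 = 12.775 MHz.
2.85 MHz ≤ fs/2 = 12.775 MHz, passes unchanged.
58.65 MHz mod fs = 7.55 MHz.
7.55 MHz ≤ fs/2 = 12.775 MHz, appears at 7.55 MHz.
73.8 MHz mod fs = 22.7 MHz.
22.7 MHz > fs/2 = 12.775 MHz, folds to fs − 22.7 MHz = 2.85 MHz.
18.7 MHz > fs/2 = 12.775 MHz, folds to fs − 18.7 MHz = 6.85 MHz.
Distinct values: {2.85 MHz, 6.85 MHz, 7.55 MHz}.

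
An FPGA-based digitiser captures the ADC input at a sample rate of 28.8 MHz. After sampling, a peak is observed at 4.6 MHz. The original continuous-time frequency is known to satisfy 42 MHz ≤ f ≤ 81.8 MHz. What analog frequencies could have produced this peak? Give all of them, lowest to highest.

53 MHz, 62.2 MHz, 81.8 MHz

Frequencies that alias to 4.6 MHz are k·fs ± 4.6 MHz for integer k ≥ 0.
k=0: 4.6 MHz.
k=1: 24.2 MHz, 33.4 MHz.
k=2: 53 MHz, 62.2 MHz.
k=3: 81.8 MHz, 91 MHz.
k=4: 110.6 MHz, 119.8 MHz.
Within [42 MHz, 81.8 MHz]: 53 MHz, 62.2 MHz, 81.8 MHz.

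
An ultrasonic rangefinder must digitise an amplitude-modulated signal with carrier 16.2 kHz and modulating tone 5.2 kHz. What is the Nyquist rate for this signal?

42.8 kHz

AM sidebands sit at fc ± fm = 11 kHz and 21.4 kHz.
Highest-frequency component: 21.4 kHz.
Nyquist rate = 2 × 21.4 kHz = 42.8 kHz.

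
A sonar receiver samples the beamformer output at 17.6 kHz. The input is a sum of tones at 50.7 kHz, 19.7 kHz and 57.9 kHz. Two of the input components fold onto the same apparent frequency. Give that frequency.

fs/2 = 8.8 kHz.
50.7 kHz mod fs = 15.5 kHz.
15.5 kHz > fs/2 = 8.8 kHz, folds to fs − 15.5 kHz = 2.1 kHz.
19.7 kHz mod fs = 2.1 kHz.
2.1 kHz ≤ fs/2 = 8.8 kHz, appears at 2.1 kHz.
57.9 kHz mod fs = 5.1 kHz.
5.1 kHz ≤ fs/2 = 8.8 kHz, appears at 5.1 kHz.
19.7 kHz and 50.7 kHz both map to 2.1 kHz.

2.1 kHz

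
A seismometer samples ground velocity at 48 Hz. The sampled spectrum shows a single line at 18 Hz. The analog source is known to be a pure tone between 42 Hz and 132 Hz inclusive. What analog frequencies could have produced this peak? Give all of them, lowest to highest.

Frequencies that alias to 18 Hz are k·fs ± 18 Hz for integer k ≥ 0.
k=0: 18 Hz.
k=1: 30 Hz, 66 Hz.
k=2: 78 Hz, 114 Hz.
k=3: 126 Hz, 162 Hz.
k=4: 174 Hz, 210 Hz.
Within [42 Hz, 132 Hz]: 66 Hz, 78 Hz, 114 Hz, 126 Hz.

66 Hz, 78 Hz, 114 Hz, 126 Hz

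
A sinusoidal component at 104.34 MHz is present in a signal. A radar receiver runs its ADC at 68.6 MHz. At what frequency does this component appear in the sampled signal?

104.34 MHz mod fs = 35.74 MHz.
35.74 MHz > fs/2 = 34.3 MHz, folds to fs − 35.74 MHz = 32.86 MHz.

32.86 MHz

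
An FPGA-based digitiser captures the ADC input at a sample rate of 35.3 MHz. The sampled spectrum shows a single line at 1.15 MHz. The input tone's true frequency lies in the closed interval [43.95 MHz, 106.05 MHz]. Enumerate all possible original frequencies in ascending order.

Frequencies that alias to 1.15 MHz are k·fs ± 1.15 MHz for integer k ≥ 0.
k=0: 1.15 MHz.
k=1: 34.15 MHz, 36.45 MHz.
k=2: 69.45 MHz, 71.75 MHz.
k=3: 104.75 MHz, 107.05 MHz.
k=4: 140.05 MHz, 142.35 MHz.
Within [43.95 MHz, 106.05 MHz]: 69.45 MHz, 71.75 MHz, 104.75 MHz.

69.45 MHz, 71.75 MHz, 104.75 MHz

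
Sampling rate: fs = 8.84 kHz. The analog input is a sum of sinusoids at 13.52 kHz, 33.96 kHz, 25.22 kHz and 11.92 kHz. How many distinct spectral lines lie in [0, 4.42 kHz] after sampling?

4

fs/2 = 4.42 kHz.
13.52 kHz mod fs = 4.68 kHz.
4.68 kHz > fs/2 = 4.42 kHz, folds to fs − 4.68 kHz = 4.16 kHz.
33.96 kHz mod fs = 7.44 kHz.
7.44 kHz > fs/2 = 4.42 kHz, folds to fs − 7.44 kHz = 1.4 kHz.
25.22 kHz mod fs = 7.54 kHz.
7.54 kHz > fs/2 = 4.42 kHz, folds to fs − 7.54 kHz = 1.3 kHz.
11.92 kHz mod fs = 3.08 kHz.
3.08 kHz ≤ fs/2 = 4.42 kHz, appears at 3.08 kHz.
Distinct values: {1.3 kHz, 1.4 kHz, 3.08 kHz, 4.16 kHz} → 4.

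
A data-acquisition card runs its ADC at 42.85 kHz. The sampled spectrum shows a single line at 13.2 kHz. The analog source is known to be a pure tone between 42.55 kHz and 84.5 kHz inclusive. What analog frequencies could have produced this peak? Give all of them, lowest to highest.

Frequencies that alias to 13.2 kHz are k·fs ± 13.2 kHz for integer k ≥ 0.
k=0: 13.2 kHz.
k=1: 29.65 kHz, 56.05 kHz.
k=2: 72.5 kHz, 98.9 kHz.
k=3: 115.35 kHz, 141.75 kHz.
Within [42.55 kHz, 84.5 kHz]: 56.05 kHz, 72.5 kHz.

56.05 kHz, 72.5 kHz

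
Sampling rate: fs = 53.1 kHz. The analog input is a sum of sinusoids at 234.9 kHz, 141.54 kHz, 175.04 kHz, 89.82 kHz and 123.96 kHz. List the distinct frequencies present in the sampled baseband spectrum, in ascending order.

fs/2 = 26.55 kHz.
234.9 kHz mod fs = 22.5 kHz.
22.5 kHz ≤ fs/2 = 26.55 kHz, appears at 22.5 kHz.
141.54 kHz mod fs = 35.34 kHz.
35.34 kHz > fs/2 = 26.55 kHz, folds to fs − 35.34 kHz = 17.76 kHz.
175.04 kHz mod fs = 15.74 kHz.
15.74 kHz ≤ fs/2 = 26.55 kHz, appears at 15.74 kHz.
89.82 kHz mod fs = 36.72 kHz.
36.72 kHz > fs/2 = 26.55 kHz, folds to fs − 36.72 kHz = 16.38 kHz.
123.96 kHz mod fs = 17.76 kHz.
17.76 kHz ≤ fs/2 = 26.55 kHz, appears at 17.76 kHz.
Distinct values: {15.74 kHz, 16.38 kHz, 17.76 kHz, 22.5 kHz}.

15.74 kHz, 16.38 kHz, 17.76 kHz, 22.5 kHz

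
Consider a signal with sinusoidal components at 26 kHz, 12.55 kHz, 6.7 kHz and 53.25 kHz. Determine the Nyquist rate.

Highest-frequency component: 53.25 kHz.
Nyquist rate = 2 × 53.25 kHz = 106.5 kHz.

106.5 kHz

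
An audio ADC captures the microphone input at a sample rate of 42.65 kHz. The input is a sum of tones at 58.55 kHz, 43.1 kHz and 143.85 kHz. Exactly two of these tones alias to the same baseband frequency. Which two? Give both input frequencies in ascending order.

58.55 kHz, 143.85 kHz

fs/2 = 21.325 kHz.
58.55 kHz mod fs = 15.9 kHz.
15.9 kHz ≤ fs/2 = 21.325 kHz, appears at 15.9 kHz.
43.1 kHz mod fs = 0.45 kHz.
0.45 kHz ≤ fs/2 = 21.325 kHz, appears at 0.45 kHz.
143.85 kHz mod fs = 15.9 kHz.
15.9 kHz ≤ fs/2 = 21.325 kHz, appears at 15.9 kHz.
58.55 kHz and 143.85 kHz both map to 15.9 kHz.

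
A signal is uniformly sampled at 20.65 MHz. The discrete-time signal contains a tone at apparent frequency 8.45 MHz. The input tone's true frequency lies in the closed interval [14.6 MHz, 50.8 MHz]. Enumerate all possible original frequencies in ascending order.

Frequencies that alias to 8.45 MHz are k·fs ± 8.45 MHz for integer k ≥ 0.
k=0: 8.45 MHz.
k=1: 12.2 MHz, 29.1 MHz.
k=2: 32.85 MHz, 49.75 MHz.
k=3: 53.5 MHz, 70.4 MHz.
Within [14.6 MHz, 50.8 MHz]: 29.1 MHz, 32.85 MHz, 49.75 MHz.

29.1 MHz, 32.85 MHz, 49.75 MHz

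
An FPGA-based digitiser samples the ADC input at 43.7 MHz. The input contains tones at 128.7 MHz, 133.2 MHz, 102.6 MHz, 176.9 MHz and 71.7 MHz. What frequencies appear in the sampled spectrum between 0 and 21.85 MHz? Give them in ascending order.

2.1 MHz, 2.4 MHz, 15.2 MHz, 15.7 MHz

fs/2 = 21.85 MHz.
128.7 MHz mod fs = 41.3 MHz.
41.3 MHz > fs/2 = 21.85 MHz, folds to fs − 41.3 MHz = 2.4 MHz.
133.2 MHz mod fs = 2.1 MHz.
2.1 MHz ≤ fs/2 = 21.85 MHz, appears at 2.1 MHz.
102.6 MHz mod fs = 15.2 MHz.
15.2 MHz ≤ fs/2 = 21.85 MHz, appears at 15.2 MHz.
176.9 MHz mod fs = 2.1 MHz.
2.1 MHz ≤ fs/2 = 21.85 MHz, appears at 2.1 MHz.
71.7 MHz mod fs = 28 MHz.
28 MHz > fs/2 = 21.85 MHz, folds to fs − 28 MHz = 15.7 MHz.
Distinct values: {2.1 MHz, 2.4 MHz, 15.2 MHz, 15.7 MHz}.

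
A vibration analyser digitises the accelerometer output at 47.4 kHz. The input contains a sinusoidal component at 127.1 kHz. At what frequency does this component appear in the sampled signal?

127.1 kHz mod fs = 32.3 kHz.
32.3 kHz > fs/2 = 23.7 kHz, folds to fs − 32.3 kHz = 15.1 kHz.

15.1 kHz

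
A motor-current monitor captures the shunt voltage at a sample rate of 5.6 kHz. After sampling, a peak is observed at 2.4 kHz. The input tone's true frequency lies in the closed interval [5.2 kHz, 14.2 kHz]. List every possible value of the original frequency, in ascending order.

8 kHz, 8.8 kHz, 13.6 kHz

Frequencies that alias to 2.4 kHz are k·fs ± 2.4 kHz for integer k ≥ 0.
k=0: 2.4 kHz.
k=1: 3.2 kHz, 8 kHz.
k=2: 8.8 kHz, 13.6 kHz.
k=3: 14.4 kHz, 19.2 kHz.
Within [5.2 kHz, 14.2 kHz]: 8 kHz, 8.8 kHz, 13.6 kHz.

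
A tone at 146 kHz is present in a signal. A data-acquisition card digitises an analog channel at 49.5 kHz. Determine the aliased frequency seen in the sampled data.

146 kHz mod fs = 47 kHz.
47 kHz > fs/2 = 24.75 kHz, folds to fs − 47 kHz = 2.5 kHz.

2.5 kHz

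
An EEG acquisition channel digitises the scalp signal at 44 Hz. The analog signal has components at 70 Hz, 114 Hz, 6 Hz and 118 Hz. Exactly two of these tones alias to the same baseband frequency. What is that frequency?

fs/2 = 22 Hz.
70 Hz mod fs = 26 Hz.
26 Hz > fs/2 = 22 Hz, folds to fs − 26 Hz = 18 Hz.
114 Hz mod fs = 26 Hz.
26 Hz > fs/2 = 22 Hz, folds to fs − 26 Hz = 18 Hz.
6 Hz ≤ fs/2 = 22 Hz, passes unchanged.
118 Hz mod fs = 30 Hz.
30 Hz > fs/2 = 22 Hz, folds to fs − 30 Hz = 14 Hz.
70 Hz and 114 Hz both map to 18 Hz.

18 Hz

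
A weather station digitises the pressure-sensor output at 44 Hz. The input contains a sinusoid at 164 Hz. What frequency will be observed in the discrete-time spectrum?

12 Hz

164 Hz mod fs = 32 Hz.
32 Hz > fs/2 = 22 Hz, folds to fs − 32 Hz = 12 Hz.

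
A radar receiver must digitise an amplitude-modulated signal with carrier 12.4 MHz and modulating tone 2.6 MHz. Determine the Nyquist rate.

30 MHz

AM sidebands sit at fc ± fm = 9.8 MHz and 15 MHz.
Highest-frequency component: 15 MHz.
Nyquist rate = 2 × 15 MHz = 30 MHz.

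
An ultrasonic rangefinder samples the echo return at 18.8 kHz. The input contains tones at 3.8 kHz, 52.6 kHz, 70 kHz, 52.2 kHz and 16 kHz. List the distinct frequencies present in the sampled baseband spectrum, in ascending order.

2.8 kHz, 3.8 kHz, 4.2 kHz, 5.2 kHz

fs/2 = 9.4 kHz.
3.8 kHz ≤ fs/2 = 9.4 kHz, passes unchanged.
52.6 kHz mod fs = 15 kHz.
15 kHz > fs/2 = 9.4 kHz, folds to fs − 15 kHz = 3.8 kHz.
70 kHz mod fs = 13.6 kHz.
13.6 kHz > fs/2 = 9.4 kHz, folds to fs − 13.6 kHz = 5.2 kHz.
52.2 kHz mod fs = 14.6 kHz.
14.6 kHz > fs/2 = 9.4 kHz, folds to fs − 14.6 kHz = 4.2 kHz.
16 kHz > fs/2 = 9.4 kHz, folds to fs − 16 kHz = 2.8 kHz.
Distinct values: {2.8 kHz, 3.8 kHz, 4.2 kHz, 5.2 kHz}.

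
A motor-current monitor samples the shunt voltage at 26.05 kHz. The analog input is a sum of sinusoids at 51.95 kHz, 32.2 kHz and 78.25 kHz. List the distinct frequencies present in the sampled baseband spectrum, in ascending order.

fs/2 = 13.025 kHz.
51.95 kHz mod fs = 25.9 kHz.
25.9 kHz > fs/2 = 13.025 kHz, folds to fs − 25.9 kHz = 0.15 kHz.
32.2 kHz mod fs = 6.15 kHz.
6.15 kHz ≤ fs/2 = 13.025 kHz, appears at 6.15 kHz.
78.25 kHz mod fs = 0.1 kHz.
0.1 kHz ≤ fs/2 = 13.025 kHz, appears at 0.1 kHz.
Distinct values: {0.1 kHz, 0.15 kHz, 6.15 kHz}.

0.1 kHz, 0.15 kHz, 6.15 kHz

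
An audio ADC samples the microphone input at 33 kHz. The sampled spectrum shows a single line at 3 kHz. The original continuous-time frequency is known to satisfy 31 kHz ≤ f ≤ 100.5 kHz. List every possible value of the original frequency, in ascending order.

Frequencies that alias to 3 kHz are k·fs ± 3 kHz for integer k ≥ 0.
k=0: 3 kHz.
k=1: 30 kHz, 36 kHz.
k=2: 63 kHz, 69 kHz.
k=3: 96 kHz, 102 kHz.
k=4: 129 kHz, 135 kHz.
Within [31 kHz, 100.5 kHz]: 36 kHz, 63 kHz, 69 kHz, 96 kHz.

36 kHz, 63 kHz, 69 kHz, 96 kHz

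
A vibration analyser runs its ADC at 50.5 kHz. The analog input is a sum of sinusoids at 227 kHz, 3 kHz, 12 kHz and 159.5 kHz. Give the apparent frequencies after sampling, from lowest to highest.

fs/2 = 25.25 kHz.
227 kHz mod fs = 25 kHz.
25 kHz ≤ fs/2 = 25.25 kHz, appears at 25 kHz.
3 kHz ≤ fs/2 = 25.25 kHz, passes unchanged.
12 kHz ≤ fs/2 = 25.25 kHz, passes unchanged.
159.5 kHz mod fs = 8 kHz.
8 kHz ≤ fs/2 = 25.25 kHz, appears at 8 kHz.
Distinct values: {3 kHz, 8 kHz, 12 kHz, 25 kHz}.

3 kHz, 8 kHz, 12 kHz, 25 kHz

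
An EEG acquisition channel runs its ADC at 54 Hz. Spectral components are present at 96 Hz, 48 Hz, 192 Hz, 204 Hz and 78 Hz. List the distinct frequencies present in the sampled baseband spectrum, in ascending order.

6 Hz, 12 Hz, 24 Hz

fs/2 = 27 Hz.
96 Hz mod fs = 42 Hz.
42 Hz > fs/2 = 27 Hz, folds to fs − 42 Hz = 12 Hz.
48 Hz > fs/2 = 27 Hz, folds to fs − 48 Hz = 6 Hz.
192 Hz mod fs = 30 Hz.
30 Hz > fs/2 = 27 Hz, folds to fs − 30 Hz = 24 Hz.
204 Hz mod fs = 42 Hz.
42 Hz > fs/2 = 27 Hz, folds to fs − 42 Hz = 12 Hz.
78 Hz mod fs = 24 Hz.
24 Hz ≤ fs/2 = 27 Hz, appears at 24 Hz.
Distinct values: {6 Hz, 12 Hz, 24 Hz}.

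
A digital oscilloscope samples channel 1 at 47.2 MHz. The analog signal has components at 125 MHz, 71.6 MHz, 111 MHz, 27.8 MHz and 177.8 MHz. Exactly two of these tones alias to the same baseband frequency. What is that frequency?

fs/2 = 23.6 MHz.
125 MHz mod fs = 30.6 MHz.
30.6 MHz > fs/2 = 23.6 MHz, folds to fs − 30.6 MHz = 16.6 MHz.
71.6 MHz mod fs = 24.4 MHz.
24.4 MHz > fs/2 = 23.6 MHz, folds to fs − 24.4 MHz = 22.8 MHz.
111 MHz mod fs = 16.6 MHz.
16.6 MHz ≤ fs/2 = 23.6 MHz, appears at 16.6 MHz.
27.8 MHz > fs/2 = 23.6 MHz, folds to fs − 27.8 MHz = 19.4 MHz.
177.8 MHz mod fs = 36.2 MHz.
36.2 MHz > fs/2 = 23.6 MHz, folds to fs − 36.2 MHz = 11 MHz.
111 MHz and 125 MHz both map to 16.6 MHz.

16.6 MHz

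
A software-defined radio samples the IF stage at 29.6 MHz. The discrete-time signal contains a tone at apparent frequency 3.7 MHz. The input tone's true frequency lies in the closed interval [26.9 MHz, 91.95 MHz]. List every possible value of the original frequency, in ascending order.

33.3 MHz, 55.5 MHz, 62.9 MHz, 85.1 MHz

Frequencies that alias to 3.7 MHz are k·fs ± 3.7 MHz for integer k ≥ 0.
k=0: 3.7 MHz.
k=1: 25.9 MHz, 33.3 MHz.
k=2: 55.5 MHz, 62.9 MHz.
k=3: 85.1 MHz, 92.5 MHz.
k=4: 114.7 MHz, 122.1 MHz.
Within [26.9 MHz, 91.95 MHz]: 33.3 MHz, 55.5 MHz, 62.9 MHz, 85.1 MHz.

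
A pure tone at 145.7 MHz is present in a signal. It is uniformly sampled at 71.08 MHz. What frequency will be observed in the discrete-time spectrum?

145.7 MHz mod fs = 3.54 MHz.
3.54 MHz ≤ fs/2 = 35.54 MHz, appears at 3.54 MHz.

3.54 MHz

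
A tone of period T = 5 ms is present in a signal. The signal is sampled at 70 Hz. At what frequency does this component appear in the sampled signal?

10 Hz

T = 5 ms → f = 1/T = 200 Hz.
200 Hz mod fs = 60 Hz.
60 Hz > fs/2 = 35 Hz, folds to fs − 60 Hz = 10 Hz.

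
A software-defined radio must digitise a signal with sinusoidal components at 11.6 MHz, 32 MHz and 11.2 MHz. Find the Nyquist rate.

Highest-frequency component: 32 MHz.
Nyquist rate = 2 × 32 MHz = 64 MHz.

64 MHz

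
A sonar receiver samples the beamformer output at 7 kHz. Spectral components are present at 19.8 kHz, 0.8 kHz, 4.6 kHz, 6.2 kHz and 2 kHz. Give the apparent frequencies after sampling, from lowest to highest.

0.8 kHz, 1.2 kHz, 2 kHz, 2.4 kHz

fs/2 = 3.5 kHz.
19.8 kHz mod fs = 5.8 kHz.
5.8 kHz > fs/2 = 3.5 kHz, folds to fs − 5.8 kHz = 1.2 kHz.
0.8 kHz ≤ fs/2 = 3.5 kHz, passes unchanged.
4.6 kHz > fs/2 = 3.5 kHz, folds to fs − 4.6 kHz = 2.4 kHz.
6.2 kHz > fs/2 = 3.5 kHz, folds to fs − 6.2 kHz = 0.8 kHz.
2 kHz ≤ fs/2 = 3.5 kHz, passes unchanged.
Distinct values: {0.8 kHz, 1.2 kHz, 2 kHz, 2.4 kHz}.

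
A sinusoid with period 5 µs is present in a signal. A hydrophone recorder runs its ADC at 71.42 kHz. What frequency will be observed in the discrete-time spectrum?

T = 5 µs → f = 1/T = 200 kHz.
200 kHz mod fs = 57.16 kHz.
57.16 kHz > fs/2 = 35.71 kHz, folds to fs − 57.16 kHz = 14.26 kHz.

14.26 kHz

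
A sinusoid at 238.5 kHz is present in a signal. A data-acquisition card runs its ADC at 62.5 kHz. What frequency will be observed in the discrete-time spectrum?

11.5 kHz

238.5 kHz mod fs = 51 kHz.
51 kHz > fs/2 = 31.25 kHz, folds to fs − 51 kHz = 11.5 kHz.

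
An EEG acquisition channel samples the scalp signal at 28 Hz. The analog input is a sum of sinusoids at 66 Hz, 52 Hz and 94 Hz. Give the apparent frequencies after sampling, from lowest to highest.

4 Hz, 10 Hz

fs/2 = 14 Hz.
66 Hz mod fs = 10 Hz.
10 Hz ≤ fs/2 = 14 Hz, appears at 10 Hz.
52 Hz mod fs = 24 Hz.
24 Hz > fs/2 = 14 Hz, folds to fs − 24 Hz = 4 Hz.
94 Hz mod fs = 10 Hz.
10 Hz ≤ fs/2 = 14 Hz, appears at 10 Hz.
Distinct values: {4 Hz, 10 Hz}.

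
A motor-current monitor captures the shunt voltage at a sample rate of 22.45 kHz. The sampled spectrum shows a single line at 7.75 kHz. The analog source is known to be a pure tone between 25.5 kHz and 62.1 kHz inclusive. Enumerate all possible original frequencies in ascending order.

30.2 kHz, 37.15 kHz, 52.65 kHz, 59.6 kHz

Frequencies that alias to 7.75 kHz are k·fs ± 7.75 kHz for integer k ≥ 0.
k=0: 7.75 kHz.
k=1: 14.7 kHz, 30.2 kHz.
k=2: 37.15 kHz, 52.65 kHz.
k=3: 59.6 kHz, 75.1 kHz.
k=4: 82.05 kHz, 97.55 kHz.
Within [25.5 kHz, 62.1 kHz]: 30.2 kHz, 37.15 kHz, 52.65 kHz, 59.6 kHz.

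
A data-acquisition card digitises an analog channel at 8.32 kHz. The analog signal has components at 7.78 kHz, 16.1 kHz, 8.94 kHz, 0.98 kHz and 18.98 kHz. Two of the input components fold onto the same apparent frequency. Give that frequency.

0.54 kHz

fs/2 = 4.16 kHz.
7.78 kHz > fs/2 = 4.16 kHz, folds to fs − 7.78 kHz = 0.54 kHz.
16.1 kHz mod fs = 7.78 kHz.
7.78 kHz > fs/2 = 4.16 kHz, folds to fs − 7.78 kHz = 0.54 kHz.
8.94 kHz mod fs = 0.62 kHz.
0.62 kHz ≤ fs/2 = 4.16 kHz, appears at 0.62 kHz.
0.98 kHz ≤ fs/2 = 4.16 kHz, passes unchanged.
18.98 kHz mod fs = 2.34 kHz.
2.34 kHz ≤ fs/2 = 4.16 kHz, appears at 2.34 kHz.
7.78 kHz and 16.1 kHz both map to 0.54 kHz.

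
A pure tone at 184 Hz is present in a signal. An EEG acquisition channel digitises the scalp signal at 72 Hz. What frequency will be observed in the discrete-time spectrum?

184 Hz mod fs = 40 Hz.
40 Hz > fs/2 = 36 Hz, folds to fs − 40 Hz = 32 Hz.

32 Hz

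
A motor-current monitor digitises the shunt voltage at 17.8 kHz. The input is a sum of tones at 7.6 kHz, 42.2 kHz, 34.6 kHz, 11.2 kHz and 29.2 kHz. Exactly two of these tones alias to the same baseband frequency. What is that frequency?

fs/2 = 8.9 kHz.
7.6 kHz ≤ fs/2 = 8.9 kHz, passes unchanged.
42.2 kHz mod fs = 6.6 kHz.
6.6 kHz ≤ fs/2 = 8.9 kHz, appears at 6.6 kHz.
34.6 kHz mod fs = 16.8 kHz.
16.8 kHz > fs/2 = 8.9 kHz, folds to fs − 16.8 kHz = 1 kHz.
11.2 kHz > fs/2 = 8.9 kHz, folds to fs − 11.2 kHz = 6.6 kHz.
29.2 kHz mod fs = 11.4 kHz.
11.4 kHz > fs/2 = 8.9 kHz, folds to fs − 11.4 kHz = 6.4 kHz.
11.2 kHz and 42.2 kHz both map to 6.6 kHz.

6.6 kHz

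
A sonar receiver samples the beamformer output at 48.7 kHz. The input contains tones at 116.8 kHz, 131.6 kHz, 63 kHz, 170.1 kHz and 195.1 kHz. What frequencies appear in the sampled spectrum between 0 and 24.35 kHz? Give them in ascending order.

0.3 kHz, 14.3 kHz, 14.5 kHz, 19.4 kHz, 24 kHz

fs/2 = 24.35 kHz.
116.8 kHz mod fs = 19.4 kHz.
19.4 kHz ≤ fs/2 = 24.35 kHz, appears at 19.4 kHz.
131.6 kHz mod fs = 34.2 kHz.
34.2 kHz > fs/2 = 24.35 kHz, folds to fs − 34.2 kHz = 14.5 kHz.
63 kHz mod fs = 14.3 kHz.
14.3 kHz ≤ fs/2 = 24.35 kHz, appears at 14.3 kHz.
170.1 kHz mod fs = 24 kHz.
24 kHz ≤ fs/2 = 24.35 kHz, appears at 24 kHz.
195.1 kHz mod fs = 0.3 kHz.
0.3 kHz ≤ fs/2 = 24.35 kHz, appears at 0.3 kHz.
Distinct values: {0.3 kHz, 14.3 kHz, 14.5 kHz, 19.4 kHz, 24 kHz}.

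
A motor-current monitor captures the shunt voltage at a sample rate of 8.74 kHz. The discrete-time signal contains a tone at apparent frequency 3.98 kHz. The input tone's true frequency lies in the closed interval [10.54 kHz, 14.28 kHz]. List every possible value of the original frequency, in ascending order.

12.72 kHz, 13.5 kHz

Frequencies that alias to 3.98 kHz are k·fs ± 3.98 kHz for integer k ≥ 0.
k=0: 3.98 kHz.
k=1: 4.76 kHz, 12.72 kHz.
k=2: 13.5 kHz, 21.46 kHz.
k=3: 22.24 kHz, 30.2 kHz.
Within [10.54 kHz, 14.28 kHz]: 12.72 kHz, 13.5 kHz.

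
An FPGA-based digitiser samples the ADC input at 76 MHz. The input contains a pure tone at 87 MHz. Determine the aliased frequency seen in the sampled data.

87 MHz mod fs = 11 MHz.
11 MHz ≤ fs/2 = 38 MHz, appears at 11 MHz.

11 MHz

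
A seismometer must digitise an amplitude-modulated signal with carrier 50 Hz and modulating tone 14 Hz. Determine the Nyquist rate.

AM sidebands sit at fc ± fm = 36 Hz and 64 Hz.
Highest-frequency component: 64 Hz.
Nyquist rate = 2 × 64 Hz = 128 Hz.

128 Hz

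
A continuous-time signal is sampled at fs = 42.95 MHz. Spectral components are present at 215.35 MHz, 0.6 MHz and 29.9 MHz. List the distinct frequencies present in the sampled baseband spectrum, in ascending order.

0.6 MHz, 13.05 MHz

fs/2 = 21.475 MHz.
215.35 MHz mod fs = 0.6 MHz.
0.6 MHz ≤ fs/2 = 21.475 MHz, appears at 0.6 MHz.
0.6 MHz ≤ fs/2 = 21.475 MHz, passes unchanged.
29.9 MHz > fs/2 = 21.475 MHz, folds to fs − 29.9 MHz = 13.05 MHz.
Distinct values: {0.6 MHz, 13.05 MHz}.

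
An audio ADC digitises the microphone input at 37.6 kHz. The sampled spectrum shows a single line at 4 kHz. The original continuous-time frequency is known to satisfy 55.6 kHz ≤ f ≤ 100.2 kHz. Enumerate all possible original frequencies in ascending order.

71.2 kHz, 79.2 kHz

Frequencies that alias to 4 kHz are k·fs ± 4 kHz for integer k ≥ 0.
k=0: 4 kHz.
k=1: 33.6 kHz, 41.6 kHz.
k=2: 71.2 kHz, 79.2 kHz.
k=3: 108.8 kHz, 116.8 kHz.
Within [55.6 kHz, 100.2 kHz]: 71.2 kHz, 79.2 kHz.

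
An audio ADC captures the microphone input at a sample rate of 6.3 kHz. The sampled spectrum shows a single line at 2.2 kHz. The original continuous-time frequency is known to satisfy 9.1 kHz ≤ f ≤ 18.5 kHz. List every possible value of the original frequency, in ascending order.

Frequencies that alias to 2.2 kHz are k·fs ± 2.2 kHz for integer k ≥ 0.
k=0: 2.2 kHz.
k=1: 4.1 kHz, 8.5 kHz.
k=2: 10.4 kHz, 14.8 kHz.
k=3: 16.7 kHz, 21.1 kHz.
k=4: 23 kHz, 27.4 kHz.
Within [9.1 kHz, 18.5 kHz]: 10.4 kHz, 14.8 kHz, 16.7 kHz.

10.4 kHz, 14.8 kHz, 16.7 kHz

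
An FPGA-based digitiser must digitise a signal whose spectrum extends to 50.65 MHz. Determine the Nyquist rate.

101.3 MHz

Nyquist rate = 2 × 50.65 MHz = 101.3 MHz.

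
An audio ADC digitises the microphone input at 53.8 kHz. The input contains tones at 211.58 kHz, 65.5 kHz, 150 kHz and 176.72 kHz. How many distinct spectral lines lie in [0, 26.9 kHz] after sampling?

fs/2 = 26.9 kHz.
211.58 kHz mod fs = 50.18 kHz.
50.18 kHz > fs/2 = 26.9 kHz, folds to fs − 50.18 kHz = 3.62 kHz.
65.5 kHz mod fs = 11.7 kHz.
11.7 kHz ≤ fs/2 = 26.9 kHz, appears at 11.7 kHz.
150 kHz mod fs = 42.4 kHz.
42.4 kHz > fs/2 = 26.9 kHz, folds to fs − 42.4 kHz = 11.4 kHz.
176.72 kHz mod fs = 15.32 kHz.
15.32 kHz ≤ fs/2 = 26.9 kHz, appears at 15.32 kHz.
Distinct values: {3.62 kHz, 11.4 kHz, 11.7 kHz, 15.32 kHz} → 4.

4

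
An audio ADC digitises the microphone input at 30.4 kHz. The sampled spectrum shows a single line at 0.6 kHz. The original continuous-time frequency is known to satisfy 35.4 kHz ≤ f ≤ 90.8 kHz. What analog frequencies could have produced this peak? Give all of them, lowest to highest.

Frequencies that alias to 0.6 kHz are k·fs ± 0.6 kHz for integer k ≥ 0.
k=0: 0.6 kHz.
k=1: 29.8 kHz, 31 kHz.
k=2: 60.2 kHz, 61.4 kHz.
k=3: 90.6 kHz, 91.8 kHz.
k=4: 121 kHz, 122.2 kHz.
Within [35.4 kHz, 90.8 kHz]: 60.2 kHz, 61.4 kHz, 90.6 kHz.

60.2 kHz, 61.4 kHz, 90.6 kHz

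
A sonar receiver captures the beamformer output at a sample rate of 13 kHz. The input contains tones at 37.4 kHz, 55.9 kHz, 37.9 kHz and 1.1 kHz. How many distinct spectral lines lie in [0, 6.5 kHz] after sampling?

3

fs/2 = 6.5 kHz.
37.4 kHz mod fs = 11.4 kHz.
11.4 kHz > fs/2 = 6.5 kHz, folds to fs − 11.4 kHz = 1.6 kHz.
55.9 kHz mod fs = 3.9 kHz.
3.9 kHz ≤ fs/2 = 6.5 kHz, appears at 3.9 kHz.
37.9 kHz mod fs = 11.9 kHz.
11.9 kHz > fs/2 = 6.5 kHz, folds to fs − 11.9 kHz = 1.1 kHz.
1.1 kHz ≤ fs/2 = 6.5 kHz, passes unchanged.
Distinct values: {1.1 kHz, 1.6 kHz, 3.9 kHz} → 3.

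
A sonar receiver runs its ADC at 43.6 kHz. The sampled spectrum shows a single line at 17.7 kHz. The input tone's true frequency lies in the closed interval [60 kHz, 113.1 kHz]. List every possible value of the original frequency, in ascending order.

61.3 kHz, 69.5 kHz, 104.9 kHz, 113.1 kHz

Frequencies that alias to 17.7 kHz are k·fs ± 17.7 kHz for integer k ≥ 0.
k=0: 17.7 kHz.
k=1: 25.9 kHz, 61.3 kHz.
k=2: 69.5 kHz, 104.9 kHz.
k=3: 113.1 kHz, 148.5 kHz.
k=4: 156.7 kHz, 192.1 kHz.
Within [60 kHz, 113.1 kHz]: 61.3 kHz, 69.5 kHz, 104.9 kHz, 113.1 kHz.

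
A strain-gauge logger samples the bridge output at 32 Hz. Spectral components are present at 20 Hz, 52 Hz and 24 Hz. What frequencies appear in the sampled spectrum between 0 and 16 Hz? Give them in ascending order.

8 Hz, 12 Hz

fs/2 = 16 Hz.
20 Hz > fs/2 = 16 Hz, folds to fs − 20 Hz = 12 Hz.
52 Hz mod fs = 20 Hz.
20 Hz > fs/2 = 16 Hz, folds to fs − 20 Hz = 12 Hz.
24 Hz > fs/2 = 16 Hz, folds to fs − 24 Hz = 8 Hz.
Distinct values: {8 Hz, 12 Hz}.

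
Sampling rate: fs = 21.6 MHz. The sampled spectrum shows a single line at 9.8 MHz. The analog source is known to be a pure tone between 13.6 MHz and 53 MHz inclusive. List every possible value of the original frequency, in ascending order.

Frequencies that alias to 9.8 MHz are k·fs ± 9.8 MHz for integer k ≥ 0.
k=0: 9.8 MHz.
k=1: 11.8 MHz, 31.4 MHz.
k=2: 33.4 MHz, 53 MHz.
k=3: 55 MHz, 74.6 MHz.
Within [13.6 MHz, 53 MHz]: 31.4 MHz, 33.4 MHz, 53 MHz.

31.4 MHz, 33.4 MHz, 53 MHz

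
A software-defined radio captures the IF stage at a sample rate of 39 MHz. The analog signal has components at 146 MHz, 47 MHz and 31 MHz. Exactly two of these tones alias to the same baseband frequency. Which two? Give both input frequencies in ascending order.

31 MHz, 47 MHz

fs/2 = 19.5 MHz.
146 MHz mod fs = 29 MHz.
29 MHz > fs/2 = 19.5 MHz, folds to fs − 29 MHz = 10 MHz.
47 MHz mod fs = 8 MHz.
8 MHz ≤ fs/2 = 19.5 MHz, appears at 8 MHz.
31 MHz > fs/2 = 19.5 MHz, folds to fs − 31 MHz = 8 MHz.
31 MHz and 47 MHz both map to 8 MHz.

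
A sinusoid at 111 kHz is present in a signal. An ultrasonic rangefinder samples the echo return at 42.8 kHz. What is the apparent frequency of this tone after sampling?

111 kHz mod fs = 25.4 kHz.
25.4 kHz > fs/2 = 21.4 kHz, folds to fs − 25.4 kHz = 17.4 kHz.

17.4 kHz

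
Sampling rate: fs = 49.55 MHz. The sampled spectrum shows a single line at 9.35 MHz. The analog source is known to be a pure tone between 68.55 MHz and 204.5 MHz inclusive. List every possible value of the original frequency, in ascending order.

Frequencies that alias to 9.35 MHz are k·fs ± 9.35 MHz for integer k ≥ 0.
k=0: 9.35 MHz.
k=1: 40.2 MHz, 58.9 MHz.
k=2: 89.75 MHz, 108.45 MHz.
k=3: 139.3 MHz, 158 MHz.
k=4: 188.85 MHz, 207.55 MHz.
k=5: 238.4 MHz, 257.1 MHz.
Within [68.55 MHz, 204.5 MHz]: 89.75 MHz, 108.45 MHz, 139.3 MHz, 158 MHz, 188.85 MHz.

89.75 MHz, 108.45 MHz, 139.3 MHz, 158 MHz, 188.85 MHz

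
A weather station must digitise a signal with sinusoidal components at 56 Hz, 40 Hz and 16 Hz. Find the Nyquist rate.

112 Hz

Highest-frequency component: 56 Hz.
Nyquist rate = 2 × 56 Hz = 112 Hz.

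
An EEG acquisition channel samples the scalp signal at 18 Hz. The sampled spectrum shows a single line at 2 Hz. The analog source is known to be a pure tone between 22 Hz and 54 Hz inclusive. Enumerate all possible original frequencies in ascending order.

Frequencies that alias to 2 Hz are k·fs ± 2 Hz for integer k ≥ 0.
k=0: 2 Hz.
k=1: 16 Hz, 20 Hz.
k=2: 34 Hz, 38 Hz.
k=3: 52 Hz, 56 Hz.
k=4: 70 Hz, 74 Hz.
Within [22 Hz, 54 Hz]: 34 Hz, 38 Hz, 52 Hz.

34 Hz, 38 Hz, 52 Hz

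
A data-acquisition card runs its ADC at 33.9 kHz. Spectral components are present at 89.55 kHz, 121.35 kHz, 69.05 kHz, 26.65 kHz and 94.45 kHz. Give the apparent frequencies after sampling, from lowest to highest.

1.25 kHz, 7.25 kHz, 12.15 kHz, 14.25 kHz

fs/2 = 16.95 kHz.
89.55 kHz mod fs = 21.75 kHz.
21.75 kHz > fs/2 = 16.95 kHz, folds to fs − 21.75 kHz = 12.15 kHz.
121.35 kHz mod fs = 19.65 kHz.
19.65 kHz > fs/2 = 16.95 kHz, folds to fs − 19.65 kHz = 14.25 kHz.
69.05 kHz mod fs = 1.25 kHz.
1.25 kHz ≤ fs/2 = 16.95 kHz, appears at 1.25 kHz.
26.65 kHz > fs/2 = 16.95 kHz, folds to fs − 26.65 kHz = 7.25 kHz.
94.45 kHz mod fs = 26.65 kHz.
26.65 kHz > fs/2 = 16.95 kHz, folds to fs − 26.65 kHz = 7.25 kHz.
Distinct values: {1.25 kHz, 7.25 kHz, 12.15 kHz, 14.25 kHz}.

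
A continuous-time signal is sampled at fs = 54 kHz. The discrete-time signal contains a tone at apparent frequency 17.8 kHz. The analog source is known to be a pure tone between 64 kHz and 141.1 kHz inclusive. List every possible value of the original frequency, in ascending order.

71.8 kHz, 90.2 kHz, 125.8 kHz

Frequencies that alias to 17.8 kHz are k·fs ± 17.8 kHz for integer k ≥ 0.
k=0: 17.8 kHz.
k=1: 36.2 kHz, 71.8 kHz.
k=2: 90.2 kHz, 125.8 kHz.
k=3: 144.2 kHz, 179.8 kHz.
Within [64 kHz, 141.1 kHz]: 71.8 kHz, 90.2 kHz, 125.8 kHz.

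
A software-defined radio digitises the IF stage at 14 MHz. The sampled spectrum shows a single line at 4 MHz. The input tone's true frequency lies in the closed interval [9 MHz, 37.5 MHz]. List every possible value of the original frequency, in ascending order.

Frequencies that alias to 4 MHz are k·fs ± 4 MHz for integer k ≥ 0.
k=0: 4 MHz.
k=1: 10 MHz, 18 MHz.
k=2: 24 MHz, 32 MHz.
k=3: 38 MHz, 46 MHz.
Within [9 MHz, 37.5 MHz]: 10 MHz, 18 MHz, 24 MHz, 32 MHz.

10 MHz, 18 MHz, 24 MHz, 32 MHz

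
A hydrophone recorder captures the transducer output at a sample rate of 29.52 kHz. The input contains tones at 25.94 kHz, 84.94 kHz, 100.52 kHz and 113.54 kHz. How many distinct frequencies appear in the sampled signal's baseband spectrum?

fs/2 = 14.76 kHz.
25.94 kHz > fs/2 = 14.76 kHz, folds to fs − 25.94 kHz = 3.58 kHz.
84.94 kHz mod fs = 25.9 kHz.
25.9 kHz > fs/2 = 14.76 kHz, folds to fs − 25.9 kHz = 3.62 kHz.
100.52 kHz mod fs = 11.96 kHz.
11.96 kHz ≤ fs/2 = 14.76 kHz, appears at 11.96 kHz.
113.54 kHz mod fs = 24.98 kHz.
24.98 kHz > fs/2 = 14.76 kHz, folds to fs − 24.98 kHz = 4.54 kHz.
Distinct values: {3.58 kHz, 3.62 kHz, 4.54 kHz, 11.96 kHz} → 4.

4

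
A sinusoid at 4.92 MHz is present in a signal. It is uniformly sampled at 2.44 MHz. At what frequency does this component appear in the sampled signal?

0.04 MHz

4.92 MHz mod fs = 0.04 MHz.
0.04 MHz ≤ fs/2 = 1.22 MHz, appears at 0.04 MHz.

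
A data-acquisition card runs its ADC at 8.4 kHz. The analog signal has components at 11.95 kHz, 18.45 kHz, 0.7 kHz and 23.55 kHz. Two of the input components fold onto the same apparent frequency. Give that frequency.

fs/2 = 4.2 kHz.
11.95 kHz mod fs = 3.55 kHz.
3.55 kHz ≤ fs/2 = 4.2 kHz, appears at 3.55 kHz.
18.45 kHz mod fs = 1.65 kHz.
1.65 kHz ≤ fs/2 = 4.2 kHz, appears at 1.65 kHz.
0.7 kHz ≤ fs/2 = 4.2 kHz, passes unchanged.
23.55 kHz mod fs = 6.75 kHz.
6.75 kHz > fs/2 = 4.2 kHz, folds to fs − 6.75 kHz = 1.65 kHz.
18.45 kHz and 23.55 kHz both map to 1.65 kHz.

1.65 kHz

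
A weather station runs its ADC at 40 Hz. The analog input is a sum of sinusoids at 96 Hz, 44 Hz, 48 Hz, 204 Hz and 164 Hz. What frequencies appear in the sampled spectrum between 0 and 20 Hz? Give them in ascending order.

4 Hz, 8 Hz, 16 Hz

fs/2 = 20 Hz.
96 Hz mod fs = 16 Hz.
16 Hz ≤ fs/2 = 20 Hz, appears at 16 Hz.
44 Hz mod fs = 4 Hz.
4 Hz ≤ fs/2 = 20 Hz, appears at 4 Hz.
48 Hz mod fs = 8 Hz.
8 Hz ≤ fs/2 = 20 Hz, appears at 8 Hz.
204 Hz mod fs = 4 Hz.
4 Hz ≤ fs/2 = 20 Hz, appears at 4 Hz.
164 Hz mod fs = 4 Hz.
4 Hz ≤ fs/2 = 20 Hz, appears at 4 Hz.
Distinct values: {4 Hz, 8 Hz, 16 Hz}.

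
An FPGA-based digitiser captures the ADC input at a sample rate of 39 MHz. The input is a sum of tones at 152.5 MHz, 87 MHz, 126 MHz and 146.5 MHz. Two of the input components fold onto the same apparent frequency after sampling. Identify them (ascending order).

87 MHz, 126 MHz

fs/2 = 19.5 MHz.
152.5 MHz mod fs = 35.5 MHz.
35.5 MHz > fs/2 = 19.5 MHz, folds to fs − 35.5 MHz = 3.5 MHz.
87 MHz mod fs = 9 MHz.
9 MHz ≤ fs/2 = 19.5 MHz, appears at 9 MHz.
126 MHz mod fs = 9 MHz.
9 MHz ≤ fs/2 = 19.5 MHz, appears at 9 MHz.
146.5 MHz mod fs = 29.5 MHz.
29.5 MHz > fs/2 = 19.5 MHz, folds to fs − 29.5 MHz = 9.5 MHz.
87 MHz and 126 MHz both map to 9 MHz.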